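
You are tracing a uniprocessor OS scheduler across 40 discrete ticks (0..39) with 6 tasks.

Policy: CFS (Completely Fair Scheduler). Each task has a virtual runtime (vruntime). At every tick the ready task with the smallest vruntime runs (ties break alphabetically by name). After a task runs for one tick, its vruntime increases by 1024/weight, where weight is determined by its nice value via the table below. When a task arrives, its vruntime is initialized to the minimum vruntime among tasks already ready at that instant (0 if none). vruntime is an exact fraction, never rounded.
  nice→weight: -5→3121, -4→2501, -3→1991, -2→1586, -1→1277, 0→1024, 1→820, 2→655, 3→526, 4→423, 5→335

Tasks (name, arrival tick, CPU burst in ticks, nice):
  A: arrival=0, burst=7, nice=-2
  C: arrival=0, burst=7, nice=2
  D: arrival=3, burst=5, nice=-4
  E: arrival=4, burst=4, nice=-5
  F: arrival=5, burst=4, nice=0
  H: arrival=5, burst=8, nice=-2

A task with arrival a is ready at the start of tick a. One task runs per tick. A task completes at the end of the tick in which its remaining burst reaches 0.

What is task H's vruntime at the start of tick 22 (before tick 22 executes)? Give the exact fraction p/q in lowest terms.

vruntime(H, start of tick 22) = 2560/793

t=0: vr[A=0 C=0] → run A
t=1: vr[A=512/793 C=0] → run C
t=2: vr[A=512/793 C=1024/655] → run A
t=3: vr[A=1024/793 C=1024/655 D=1024/793] → run A
t=4: vr[A=1536/793 C=1024/655 D=1024/793 E=1024/793] → run D
t=5: vr[A=1536/793 C=1024/655 D=55296/32513 E=1024/793 F=1024/793 H=1024/793] → run E
t=6: vr[A=1536/793 C=1024/655 D=55296/32513 E=4007936/2474953 F=1024/793 H=1024/793] → run F
t=7: vr[A=1536/793 C=1024/655 D=55296/32513 E=4007936/2474953 F=1817/793 H=1024/793] → run H
t=8: vr[A=1536/793 C=1024/655 D=55296/32513 E=4007936/2474953 F=1817/793 H=1536/793] → run C
t=9: vr[A=1536/793 C=2048/655 D=55296/32513 E=4007936/2474953 F=1817/793 H=1536/793] → run E
t=10: vr[A=1536/793 C=2048/655 D=55296/32513 E=4819968/2474953 F=1817/793 H=1536/793] → run D
t=11: vr[A=1536/793 C=2048/655 D=68608/32513 E=4819968/2474953 F=1817/793 H=1536/793] → run A
t=12: vr[A=2048/793 C=2048/655 D=68608/32513 E=4819968/2474953 F=1817/793 H=1536/793] → run H
t=13: vr[A=2048/793 C=2048/655 D=68608/32513 E=4819968/2474953 F=1817/793 H=2048/793] → run E
t=14: vr[A=2048/793 C=2048/655 D=68608/32513 E=5632000/2474953 F=1817/793 H=2048/793] → run D
t=15: vr[A=2048/793 C=2048/655 D=81920/32513 E=5632000/2474953 F=1817/793 H=2048/793] → run E
t=16: vr[A=2048/793 C=2048/655 D=81920/32513 F=1817/793 H=2048/793] → run F
t=17: vr[A=2048/793 C=2048/655 D=81920/32513 F=2610/793 H=2048/793] → run D
t=18: vr[A=2048/793 C=2048/655 D=95232/32513 F=2610/793 H=2048/793] → run A
t=19: vr[A=2560/793 C=2048/655 D=95232/32513 F=2610/793 H=2048/793] → run H
t=20: vr[A=2560/793 C=2048/655 D=95232/32513 F=2610/793 H=2560/793] → run D
t=21: vr[A=2560/793 C=2048/655 F=2610/793 H=2560/793] → run C
t=22: vr[A=2560/793 C=3072/655 F=2610/793 H=2560/793] → run A
t=23: vr[A=3072/793 C=3072/655 F=2610/793 H=2560/793] → run H
t=24: vr[A=3072/793 C=3072/655 F=2610/793 H=3072/793] → run F
t=25: vr[A=3072/793 C=3072/655 F=3403/793 H=3072/793] → run A
t=26: vr[C=3072/655 F=3403/793 H=3072/793] → run H
t=27: vr[C=3072/655 F=3403/793 H=3584/793] → run F
t=28: vr[C=3072/655 H=3584/793] → run H
t=29: vr[C=3072/655 H=4096/793] → run C
t=30: vr[C=4096/655 H=4096/793] → run H
t=31: vr[C=4096/655 H=4608/793] → run H
t=32: vr[C=4096/655] → run C
t=33: vr[C=1024/131] → run C
t=34: vr[C=6144/655] → run C
t=35: (idle)
t=36: (idle)
t=37: (idle)
t=38: (idle)
t=39: (idle)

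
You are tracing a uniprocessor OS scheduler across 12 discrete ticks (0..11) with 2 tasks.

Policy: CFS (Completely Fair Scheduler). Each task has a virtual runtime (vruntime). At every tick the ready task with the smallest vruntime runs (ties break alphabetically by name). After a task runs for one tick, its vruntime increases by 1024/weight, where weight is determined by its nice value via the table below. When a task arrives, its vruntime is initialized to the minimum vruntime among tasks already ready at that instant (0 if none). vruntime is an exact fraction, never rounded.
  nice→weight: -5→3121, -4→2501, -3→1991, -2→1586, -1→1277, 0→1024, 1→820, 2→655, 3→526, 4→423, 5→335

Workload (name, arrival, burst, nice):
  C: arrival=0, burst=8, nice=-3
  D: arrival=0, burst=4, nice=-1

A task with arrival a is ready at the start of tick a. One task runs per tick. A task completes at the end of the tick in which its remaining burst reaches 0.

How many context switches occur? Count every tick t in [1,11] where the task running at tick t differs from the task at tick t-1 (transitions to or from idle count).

context switches = 8

t=0: vr[C=0 D=0] → run C
t=1: vr[C=1024/1991 D=0] → run D
t=2: vr[C=1024/1991 D=1024/1277] → run C
t=3: vr[C=2048/1991 D=1024/1277] → run D
t=4: vr[C=2048/1991 D=2048/1277] → run C
t=5: vr[C=3072/1991 D=2048/1277] → run C
t=6: vr[C=4096/1991 D=2048/1277] → run D
t=7: vr[C=4096/1991 D=3072/1277] → run C
t=8: vr[C=5120/1991 D=3072/1277] → run D
t=9: vr[C=5120/1991] → run C
t=10: vr[C=6144/1991] → run C
t=11: vr[C=7168/1991] → run C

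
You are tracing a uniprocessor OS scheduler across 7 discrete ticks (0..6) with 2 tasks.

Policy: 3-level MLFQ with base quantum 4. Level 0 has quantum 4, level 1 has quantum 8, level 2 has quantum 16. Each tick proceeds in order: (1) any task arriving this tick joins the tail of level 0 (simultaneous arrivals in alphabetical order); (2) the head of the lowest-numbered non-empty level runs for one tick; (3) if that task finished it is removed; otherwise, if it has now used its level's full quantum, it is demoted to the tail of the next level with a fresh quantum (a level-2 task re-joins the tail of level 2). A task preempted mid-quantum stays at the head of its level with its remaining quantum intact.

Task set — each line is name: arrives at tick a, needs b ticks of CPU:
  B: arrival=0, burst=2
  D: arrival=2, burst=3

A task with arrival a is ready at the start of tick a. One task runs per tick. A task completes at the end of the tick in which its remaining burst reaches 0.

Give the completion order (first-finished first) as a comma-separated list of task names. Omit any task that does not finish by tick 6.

completion order = B, D

t=0: L0/L1/L2 = B/-/- → run B
t=1: L0/L1/L2 = B/-/- → run B
t=2: L0/L1/L2 = D/-/- → run D
t=3: L0/L1/L2 = D/-/- → run D
t=4: L0/L1/L2 = D/-/- → run D
t=5: (idle)
t=6: (idle)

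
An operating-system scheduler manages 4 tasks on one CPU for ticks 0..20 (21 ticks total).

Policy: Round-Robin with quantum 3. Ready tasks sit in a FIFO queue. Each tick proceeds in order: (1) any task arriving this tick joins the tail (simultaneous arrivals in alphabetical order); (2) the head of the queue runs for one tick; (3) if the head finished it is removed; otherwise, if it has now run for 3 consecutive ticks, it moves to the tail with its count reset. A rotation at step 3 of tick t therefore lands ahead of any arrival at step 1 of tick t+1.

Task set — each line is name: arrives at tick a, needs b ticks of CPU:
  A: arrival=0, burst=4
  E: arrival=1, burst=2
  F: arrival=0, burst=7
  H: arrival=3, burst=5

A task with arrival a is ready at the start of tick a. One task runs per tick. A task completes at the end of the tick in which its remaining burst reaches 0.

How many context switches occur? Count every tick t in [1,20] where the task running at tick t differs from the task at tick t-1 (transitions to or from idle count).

context switches = 8

t=0: queue=[A,F] q_used=0 → run A
t=1: queue=[A,F,E] q_used=1 → run A
t=2: queue=[A,F,E] q_used=2 → run A
t=3: queue=[F,E,A,H] q_used=0 → run F
t=4: queue=[F,E,A,H] q_used=1 → run F
t=5: queue=[F,E,A,H] q_used=2 → run F
t=6: queue=[E,A,H,F] q_used=0 → run E
t=7: queue=[E,A,H,F] q_used=1 → run E
t=8: queue=[A,H,F] q_used=0 → run A
t=9: queue=[H,F] q_used=0 → run H
t=10: queue=[H,F] q_used=1 → run H
t=11: queue=[H,F] q_used=2 → run H
t=12: queue=[F,H] q_used=0 → run F
t=13: queue=[F,H] q_used=1 → run F
t=14: queue=[F,H] q_used=2 → run F
t=15: queue=[H,F] q_used=0 → run H
t=16: queue=[H,F] q_used=1 → run H
t=17: queue=[F] q_used=0 → run F
t=18: (idle)
t=19: (idle)
t=20: (idle)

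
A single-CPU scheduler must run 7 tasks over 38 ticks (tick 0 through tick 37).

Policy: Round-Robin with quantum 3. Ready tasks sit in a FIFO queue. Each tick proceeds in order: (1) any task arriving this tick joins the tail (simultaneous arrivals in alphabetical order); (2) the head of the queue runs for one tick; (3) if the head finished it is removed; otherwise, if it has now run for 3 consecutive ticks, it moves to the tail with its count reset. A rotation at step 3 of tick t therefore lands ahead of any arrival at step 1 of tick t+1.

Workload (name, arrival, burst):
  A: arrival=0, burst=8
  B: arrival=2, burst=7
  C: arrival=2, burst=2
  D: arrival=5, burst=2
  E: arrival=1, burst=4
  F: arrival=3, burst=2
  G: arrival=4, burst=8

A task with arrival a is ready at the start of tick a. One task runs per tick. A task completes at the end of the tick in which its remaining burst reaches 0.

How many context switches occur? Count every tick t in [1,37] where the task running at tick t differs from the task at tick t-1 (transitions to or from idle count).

context switches = 14

t=0: queue=[A] q_used=0 → run A
t=1: queue=[A,E] q_used=1 → run A
t=2: queue=[A,E,B,C] q_used=2 → run A
t=3: queue=[E,B,C,A,F] q_used=0 → run E
t=4: queue=[E,B,C,A,F,G] q_used=1 → run E
t=5: queue=[E,B,C,A,F,G,D] q_used=2 → run E
t=6: queue=[B,C,A,F,G,D,E] q_used=0 → run B
t=7: queue=[B,C,A,F,G,D,E] q_used=1 → run B
t=8: queue=[B,C,A,F,G,D,E] q_used=2 → run B
t=9: queue=[C,A,F,G,D,E,B] q_used=0 → run C
t=10: queue=[C,A,F,G,D,E,B] q_used=1 → run C
t=11: queue=[A,F,G,D,E,B] q_used=0 → run A
t=12: queue=[A,F,G,D,E,B] q_used=1 → run A
t=13: queue=[A,F,G,D,E,B] q_used=2 → run A
t=14: queue=[F,G,D,E,B,A] q_used=0 → run F
t=15: queue=[F,G,D,E,B,A] q_used=1 → run F
t=16: queue=[G,D,E,B,A] q_used=0 → run G
t=17: queue=[G,D,E,B,A] q_used=1 → run G
t=18: queue=[G,D,E,B,A] q_used=2 → run G
t=19: queue=[D,E,B,A,G] q_used=0 → run D
t=20: queue=[D,E,B,A,G] q_used=1 → run D
t=21: queue=[E,B,A,G] q_used=0 → run E
t=22: queue=[B,A,G] q_used=0 → run B
t=23: queue=[B,A,G] q_used=1 → run B
t=24: queue=[B,A,G] q_used=2 → run B
t=25: queue=[A,G,B] q_used=0 → run A
t=26: queue=[A,G,B] q_used=1 → run A
t=27: queue=[G,B] q_used=0 → run G
t=28: queue=[G,B] q_used=1 → run G
t=29: queue=[G,B] q_used=2 → run G
t=30: queue=[B,G] q_used=0 → run B
t=31: queue=[G] q_used=0 → run G
t=32: queue=[G] q_used=1 → run G
t=33: (idle)
t=34: (idle)
t=35: (idle)
t=36: (idle)
t=37: (idle)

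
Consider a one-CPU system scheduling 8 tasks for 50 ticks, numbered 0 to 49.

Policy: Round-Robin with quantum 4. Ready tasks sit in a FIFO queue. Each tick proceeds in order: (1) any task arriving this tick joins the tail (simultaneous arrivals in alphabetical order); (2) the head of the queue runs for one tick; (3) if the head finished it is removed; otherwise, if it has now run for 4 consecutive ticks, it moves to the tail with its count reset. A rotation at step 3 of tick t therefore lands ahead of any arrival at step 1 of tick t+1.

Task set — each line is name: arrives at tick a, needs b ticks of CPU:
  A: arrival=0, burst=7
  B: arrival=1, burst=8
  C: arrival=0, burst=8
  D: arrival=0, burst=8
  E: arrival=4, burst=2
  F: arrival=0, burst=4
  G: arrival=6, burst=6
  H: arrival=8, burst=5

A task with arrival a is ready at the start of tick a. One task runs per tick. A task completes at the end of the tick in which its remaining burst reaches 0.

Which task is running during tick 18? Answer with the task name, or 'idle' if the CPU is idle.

t=0: queue=[A,C,D,F] q_used=0 → run A
t=1: queue=[A,C,D,F,B] q_used=1 → run A
t=2: queue=[A,C,D,F,B] q_used=2 → run A
t=3: queue=[A,C,D,F,B] q_used=3 → run A
t=4: queue=[C,D,F,B,A,E] q_used=0 → run C
t=5: queue=[C,D,F,B,A,E] q_used=1 → run C
t=6: queue=[C,D,F,B,A,E,G] q_used=2 → run C
t=7: queue=[C,D,F,B,A,E,G] q_used=3 → run C
t=8: queue=[D,F,B,A,E,G,C,H] q_used=0 → run D
t=9: queue=[D,F,B,A,E,G,C,H] q_used=1 → run D
t=10: queue=[D,F,B,A,E,G,C,H] q_used=2 → run D
t=11: queue=[D,F,B,A,E,G,C,H] q_used=3 → run D
t=12: queue=[F,B,A,E,G,C,H,D] q_used=0 → run F
t=13: queue=[F,B,A,E,G,C,H,D] q_used=1 → run F
t=14: queue=[F,B,A,E,G,C,H,D] q_used=2 → run F
t=15: queue=[F,B,A,E,G,C,H,D] q_used=3 → run F
t=16: queue=[B,A,E,G,C,H,D] q_used=0 → run B
t=17: queue=[B,A,E,G,C,H,D] q_used=1 → run B
t=18: queue=[B,A,E,G,C,H,D] q_used=2 → run B
t=19: queue=[B,A,E,G,C,H,D] q_used=3 → run B
t=20: queue=[A,E,G,C,H,D,B] q_used=0 → run A
t=21: queue=[A,E,G,C,H,D,B] q_used=1 → run A
t=22: queue=[A,E,G,C,H,D,B] q_used=2 → run A
t=23: queue=[E,G,C,H,D,B] q_used=0 → run E
t=24: queue=[E,G,C,H,D,B] q_used=1 → run E
t=25: queue=[G,C,H,D,B] q_used=0 → run G
t=26: queue=[G,C,H,D,B] q_used=1 → run G
t=27: queue=[G,C,H,D,B] q_used=2 → run G
t=28: queue=[G,C,H,D,B] q_used=3 → run G
t=29: queue=[C,H,D,B,G] q_used=0 → run C
t=30: queue=[C,H,D,B,G] q_used=1 → run C
t=31: queue=[C,H,D,B,G] q_used=2 → run C
t=32: queue=[C,H,D,B,G] q_used=3 → run C
t=33: queue=[H,D,B,G] q_used=0 → run H
t=34: queue=[H,D,B,G] q_used=1 → run H
t=35: queue=[H,D,B,G] q_used=2 → run H
t=36: queue=[H,D,B,G] q_used=3 → run H
t=37: queue=[D,B,G,H] q_used=0 → run D
t=38: queue=[D,B,G,H] q_used=1 → run D
t=39: queue=[D,B,G,H] q_used=2 → run D
t=40: queue=[D,B,G,H] q_used=3 → run D
t=41: queue=[B,G,H] q_used=0 → run B
t=42: queue=[B,G,H] q_used=1 → run B
t=43: queue=[B,G,H] q_used=2 → run B
t=44: queue=[B,G,H] q_used=3 → run B
t=45: queue=[G,H] q_used=0 → run G
t=46: queue=[G,H] q_used=1 → run G
t=47: queue=[H] q_used=0 → run H
t=48: (idle)
t=49: (idle)

running at tick 18 = B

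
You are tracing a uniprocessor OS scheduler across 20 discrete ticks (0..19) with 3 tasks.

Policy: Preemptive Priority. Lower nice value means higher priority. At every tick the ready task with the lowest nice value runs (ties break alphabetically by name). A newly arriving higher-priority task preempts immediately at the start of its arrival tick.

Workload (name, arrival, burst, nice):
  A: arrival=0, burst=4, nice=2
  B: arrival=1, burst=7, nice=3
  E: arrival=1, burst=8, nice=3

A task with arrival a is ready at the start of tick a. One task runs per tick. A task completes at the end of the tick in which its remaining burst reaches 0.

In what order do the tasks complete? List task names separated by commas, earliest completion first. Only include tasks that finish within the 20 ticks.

t=0: ready={A} → run A
t=1: ready={A,B,E} → run A
t=2: ready={A,B,E} → run A
t=3: ready={A,B,E} → run A
t=4: ready={B,E} → run B
t=5: ready={B,E} → run B
t=6: ready={B,E} → run B
t=7: ready={B,E} → run B
t=8: ready={B,E} → run B
t=9: ready={B,E} → run B
t=10: ready={B,E} → run B
t=11: ready={E} → run E
t=12: ready={E} → run E
t=13: ready={E} → run E
t=14: ready={E} → run E
t=15: ready={E} → run E
t=16: ready={E} → run E
t=17: ready={E} → run E
t=18: ready={E} → run E
t=19: (idle)

completion order = A, B, E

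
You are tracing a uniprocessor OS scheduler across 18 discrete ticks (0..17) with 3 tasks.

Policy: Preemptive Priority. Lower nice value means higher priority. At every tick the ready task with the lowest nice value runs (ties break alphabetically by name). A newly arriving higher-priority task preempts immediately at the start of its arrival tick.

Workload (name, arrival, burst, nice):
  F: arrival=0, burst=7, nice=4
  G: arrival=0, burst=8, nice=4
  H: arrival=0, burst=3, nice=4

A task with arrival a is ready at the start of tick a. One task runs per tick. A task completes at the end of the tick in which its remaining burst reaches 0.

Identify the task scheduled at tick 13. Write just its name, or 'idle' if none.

t=0: ready={F,G,H} → run F
t=1: ready={F,G,H} → run F
t=2: ready={F,G,H} → run F
t=3: ready={F,G,H} → run F
t=4: ready={F,G,H} → run F
t=5: ready={F,G,H} → run F
t=6: ready={F,G,H} → run F
t=7: ready={G,H} → run G
t=8: ready={G,H} → run G
t=9: ready={G,H} → run G
t=10: ready={G,H} → run G
t=11: ready={G,H} → run G
t=12: ready={G,H} → run G
t=13: ready={G,H} → run G
t=14: ready={G,H} → run G
t=15: ready={H} → run H
t=16: ready={H} → run H
t=17: ready={H} → run H

running at tick 13 = G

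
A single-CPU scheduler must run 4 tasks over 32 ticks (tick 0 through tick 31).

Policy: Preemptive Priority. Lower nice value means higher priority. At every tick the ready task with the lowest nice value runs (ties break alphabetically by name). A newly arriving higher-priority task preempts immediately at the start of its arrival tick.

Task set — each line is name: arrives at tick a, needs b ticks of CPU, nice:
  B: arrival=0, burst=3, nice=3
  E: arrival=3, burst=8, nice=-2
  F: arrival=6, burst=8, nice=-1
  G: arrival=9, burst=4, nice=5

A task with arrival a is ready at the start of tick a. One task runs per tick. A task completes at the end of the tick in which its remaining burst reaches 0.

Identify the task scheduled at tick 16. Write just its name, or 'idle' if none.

running at tick 16 = F

t=0: ready={B} → run B
t=1: ready={B} → run B
t=2: ready={B} → run B
t=3: ready={E} → run E
t=4: ready={E} → run E
t=5: ready={E} → run E
t=6: ready={E,F} → run E
t=7: ready={E,F} → run E
t=8: ready={E,F} → run E
t=9: ready={E,F,G} → run E
t=10: ready={E,F,G} → run E
t=11: ready={F,G} → run F
t=12: ready={F,G} → run F
t=13: ready={F,G} → run F
t=14: ready={F,G} → run F
t=15: ready={F,G} → run F
t=16: ready={F,G} → run F
t=17: ready={F,G} → run F
t=18: ready={F,G} → run F
t=19: ready={G} → run G
t=20: ready={G} → run G
t=21: ready={G} → run G
t=22: ready={G} → run G
t=23: (idle)
t=24: (idle)
t=25: (idle)
t=26: (idle)
t=27: (idle)
t=28: (idle)
t=29: (idle)
t=30: (idle)
t=31: (idle)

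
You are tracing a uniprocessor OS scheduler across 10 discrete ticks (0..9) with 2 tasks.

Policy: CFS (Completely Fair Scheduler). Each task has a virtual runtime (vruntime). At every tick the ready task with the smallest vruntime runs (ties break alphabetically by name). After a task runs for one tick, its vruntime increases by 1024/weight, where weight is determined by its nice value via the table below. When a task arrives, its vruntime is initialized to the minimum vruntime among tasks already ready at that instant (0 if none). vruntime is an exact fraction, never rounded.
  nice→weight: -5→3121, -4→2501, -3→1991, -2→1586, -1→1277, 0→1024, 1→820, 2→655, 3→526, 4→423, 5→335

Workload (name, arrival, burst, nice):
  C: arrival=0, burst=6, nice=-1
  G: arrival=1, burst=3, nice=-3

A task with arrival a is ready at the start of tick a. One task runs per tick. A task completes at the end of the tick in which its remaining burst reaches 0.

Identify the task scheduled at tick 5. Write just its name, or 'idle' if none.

t=0: vr[C=0] → run C
t=1: vr[C=1024/1277 G=1024/1277] → run C
t=2: vr[C=2048/1277 G=1024/1277] → run G
t=3: vr[C=2048/1277 G=3346432/2542507] → run G
t=4: vr[C=2048/1277 G=4654080/2542507] → run C
t=5: vr[C=3072/1277 G=4654080/2542507] → run G
t=6: vr[C=3072/1277] → run C
t=7: vr[C=4096/1277] → run C
t=8: vr[C=5120/1277] → run C
t=9: (idle)

running at tick 5 = G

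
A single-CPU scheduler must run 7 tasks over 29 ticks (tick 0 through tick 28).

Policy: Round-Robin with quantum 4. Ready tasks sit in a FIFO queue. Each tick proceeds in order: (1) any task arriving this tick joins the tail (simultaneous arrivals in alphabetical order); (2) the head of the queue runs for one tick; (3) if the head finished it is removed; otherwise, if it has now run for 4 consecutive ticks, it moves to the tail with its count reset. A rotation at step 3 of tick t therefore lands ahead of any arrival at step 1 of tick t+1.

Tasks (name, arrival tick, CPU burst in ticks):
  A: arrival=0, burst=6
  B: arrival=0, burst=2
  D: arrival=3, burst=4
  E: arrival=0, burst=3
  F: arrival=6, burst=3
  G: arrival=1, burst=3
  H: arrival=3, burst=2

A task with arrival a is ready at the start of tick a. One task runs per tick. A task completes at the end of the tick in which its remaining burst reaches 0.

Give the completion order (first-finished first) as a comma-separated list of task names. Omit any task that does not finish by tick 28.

t=0: queue=[A,B,E] q_used=0 → run A
t=1: queue=[A,B,E,G] q_used=1 → run A
t=2: queue=[A,B,E,G] q_used=2 → run A
t=3: queue=[A,B,E,G,D,H] q_used=3 → run A
t=4: queue=[B,E,G,D,H,A] q_used=0 → run B
t=5: queue=[B,E,G,D,H,A] q_used=1 → run B
t=6: queue=[E,G,D,H,A,F] q_used=0 → run E
t=7: queue=[E,G,D,H,A,F] q_used=1 → run E
t=8: queue=[E,G,D,H,A,F] q_used=2 → run E
t=9: queue=[G,D,H,A,F] q_used=0 → run G
t=10: queue=[G,D,H,A,F] q_used=1 → run G
t=11: queue=[G,D,H,A,F] q_used=2 → run G
t=12: queue=[D,H,A,F] q_used=0 → run D
t=13: queue=[D,H,A,F] q_used=1 → run D
t=14: queue=[D,H,A,F] q_used=2 → run D
t=15: queue=[D,H,A,F] q_used=3 → run D
t=16: queue=[H,A,F] q_used=0 → run H
t=17: queue=[H,A,F] q_used=1 → run H
t=18: queue=[A,F] q_used=0 → run A
t=19: queue=[A,F] q_used=1 → run A
t=20: queue=[F] q_used=0 → run F
t=21: queue=[F] q_used=1 → run F
t=22: queue=[F] q_used=2 → run F
t=23: (idle)
t=24: (idle)
t=25: (idle)
t=26: (idle)
t=27: (idle)
t=28: (idle)

completion order = B, E, G, D, H, A, F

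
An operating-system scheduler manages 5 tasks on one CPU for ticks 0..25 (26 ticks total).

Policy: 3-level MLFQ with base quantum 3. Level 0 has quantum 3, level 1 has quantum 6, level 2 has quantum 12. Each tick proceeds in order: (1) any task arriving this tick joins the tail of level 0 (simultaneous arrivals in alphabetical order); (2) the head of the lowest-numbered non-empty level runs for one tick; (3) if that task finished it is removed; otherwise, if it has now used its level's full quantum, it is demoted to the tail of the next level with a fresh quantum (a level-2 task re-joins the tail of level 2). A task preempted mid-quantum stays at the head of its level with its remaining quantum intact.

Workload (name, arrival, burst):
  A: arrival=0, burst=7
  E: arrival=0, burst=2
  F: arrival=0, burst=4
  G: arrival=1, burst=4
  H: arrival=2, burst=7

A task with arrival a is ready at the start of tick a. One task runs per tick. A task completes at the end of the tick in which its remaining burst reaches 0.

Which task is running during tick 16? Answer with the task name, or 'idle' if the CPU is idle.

t=0: L0/L1/L2 = AEF/-/- → run A
t=1: L0/L1/L2 = AEFG/-/- → run A
t=2: L0/L1/L2 = AEFGH/-/- → run A
t=3: L0/L1/L2 = EFGH/A/- → run E
t=4: L0/L1/L2 = EFGH/A/- → run E
t=5: L0/L1/L2 = FGH/A/- → run F
t=6: L0/L1/L2 = FGH/A/- → run F
t=7: L0/L1/L2 = FGH/A/- → run F
t=8: L0/L1/L2 = GH/AF/- → run G
t=9: L0/L1/L2 = GH/AF/- → run G
t=10: L0/L1/L2 = GH/AF/- → run G
t=11: L0/L1/L2 = H/AFG/- → run H
t=12: L0/L1/L2 = H/AFG/- → run H
t=13: L0/L1/L2 = H/AFG/- → run H
t=14: L0/L1/L2 = -/AFGH/- → run A
t=15: L0/L1/L2 = -/AFGH/- → run A
t=16: L0/L1/L2 = -/AFGH/- → run A
t=17: L0/L1/L2 = -/AFGH/- → run A
t=18: L0/L1/L2 = -/FGH/- → run F
t=19: L0/L1/L2 = -/GH/- → run G
t=20: L0/L1/L2 = -/H/- → run H
t=21: L0/L1/L2 = -/H/- → run H
t=22: L0/L1/L2 = -/H/- → run H
t=23: L0/L1/L2 = -/H/- → run H
t=24: (idle)
t=25: (idle)

running at tick 16 = A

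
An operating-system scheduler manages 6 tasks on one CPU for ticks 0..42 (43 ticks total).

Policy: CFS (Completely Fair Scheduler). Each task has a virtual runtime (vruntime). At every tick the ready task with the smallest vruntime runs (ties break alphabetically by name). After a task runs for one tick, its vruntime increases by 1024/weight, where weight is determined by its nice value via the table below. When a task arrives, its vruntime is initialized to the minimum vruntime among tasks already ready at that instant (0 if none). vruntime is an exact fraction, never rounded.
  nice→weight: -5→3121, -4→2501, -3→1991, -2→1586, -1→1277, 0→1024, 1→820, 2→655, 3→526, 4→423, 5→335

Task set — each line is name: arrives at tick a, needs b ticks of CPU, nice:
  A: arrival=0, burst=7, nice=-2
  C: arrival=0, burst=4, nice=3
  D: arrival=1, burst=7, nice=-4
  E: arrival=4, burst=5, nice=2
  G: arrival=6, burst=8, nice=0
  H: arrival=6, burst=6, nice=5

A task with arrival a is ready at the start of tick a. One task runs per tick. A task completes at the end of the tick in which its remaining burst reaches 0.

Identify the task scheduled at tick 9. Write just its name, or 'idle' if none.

running at tick 9 = D

t=0: vr[A=0 C=0] → run A
t=1: vr[A=512/793 C=0 D=0] → run C
t=2: vr[A=512/793 C=512/263 D=0] → run D
t=3: vr[A=512/793 C=512/263 D=1024/2501] → run D
t=4: vr[A=512/793 C=512/263 D=2048/2501 E=512/793] → run A
t=5: vr[A=1024/793 C=512/263 D=2048/2501 E=512/793] → run E
t=6: vr[A=1024/793 C=512/263 D=2048/2501 E=1147392/519415 G=2048/2501 H=2048/2501] → run D
t=7: vr[A=1024/793 C=512/263 D=3072/2501 E=1147392/519415 G=2048/2501 H=2048/2501] → run G
t=8: vr[A=1024/793 C=512/263 D=3072/2501 E=1147392/519415 G=4549/2501 H=2048/2501] → run H
t=9: vr[A=1024/793 C=512/263 D=3072/2501 E=1147392/519415 G=4549/2501 H=3247104/837835] → run D
t=10: vr[A=1024/793 C=512/263 D=4096/2501 E=1147392/519415 G=4549/2501 H=3247104/837835] → run A
t=11: vr[A=1536/793 C=512/263 D=4096/2501 E=1147392/519415 G=4549/2501 H=3247104/837835] → run D
t=12: vr[A=1536/793 C=512/263 D=5120/2501 E=1147392/519415 G=4549/2501 H=3247104/837835] → run G
t=13: vr[A=1536/793 C=512/263 D=5120/2501 E=1147392/519415 G=7050/2501 H=3247104/837835] → run A
t=14: vr[A=2048/793 C=512/263 D=5120/2501 E=1147392/519415 G=7050/2501 H=3247104/837835] → run C
t=15: vr[A=2048/793 C=1024/263 D=5120/2501 E=1147392/519415 G=7050/2501 H=3247104/837835] → run D
t=16: vr[A=2048/793 C=1024/263 D=6144/2501 E=1147392/519415 G=7050/2501 H=3247104/837835] → run E
t=17: vr[A=2048/793 C=1024/263 D=6144/2501 E=1959424/519415 G=7050/2501 H=3247104/837835] → run D
t=18: vr[A=2048/793 C=1024/263 E=1959424/519415 G=7050/2501 H=3247104/837835] → run A
t=19: vr[A=2560/793 C=1024/263 E=1959424/519415 G=7050/2501 H=3247104/837835] → run G
t=20: vr[A=2560/793 C=1024/263 E=1959424/519415 G=9551/2501 H=3247104/837835] → run A
t=21: vr[A=3072/793 C=1024/263 E=1959424/519415 G=9551/2501 H=3247104/837835] → run E
t=22: vr[A=3072/793 C=1024/263 E=2771456/519415 G=9551/2501 H=3247104/837835] → run G
t=23: vr[A=3072/793 C=1024/263 E=2771456/519415 G=12052/2501 H=3247104/837835] → run A
t=24: vr[C=1024/263 E=2771456/519415 G=12052/2501 H=3247104/837835] → run H
t=25: vr[C=1024/263 E=2771456/519415 G=12052/2501 H=5808128/837835] → run C
t=26: vr[C=1536/263 E=2771456/519415 G=12052/2501 H=5808128/837835] → run G
t=27: vr[C=1536/263 E=2771456/519415 G=14553/2501 H=5808128/837835] → run E
t=28: vr[C=1536/263 E=3583488/519415 G=14553/2501 H=5808128/837835] → run G
t=29: vr[C=1536/263 E=3583488/519415 G=17054/2501 H=5808128/837835] → run C
t=30: vr[E=3583488/519415 G=17054/2501 H=5808128/837835] → run G
t=31: vr[E=3583488/519415 G=19555/2501 H=5808128/837835] → run E
t=32: vr[G=19555/2501 H=5808128/837835] → run H
t=33: vr[G=19555/2501 H=8369152/837835] → run G
t=34: vr[H=8369152/837835] → run H
t=35: vr[H=10930176/837835] → run H
t=36: vr[H=2698240/167567] → run H
t=37: (idle)
t=38: (idle)
t=39: (idle)
t=40: (idle)
t=41: (idle)
t=42: (idle)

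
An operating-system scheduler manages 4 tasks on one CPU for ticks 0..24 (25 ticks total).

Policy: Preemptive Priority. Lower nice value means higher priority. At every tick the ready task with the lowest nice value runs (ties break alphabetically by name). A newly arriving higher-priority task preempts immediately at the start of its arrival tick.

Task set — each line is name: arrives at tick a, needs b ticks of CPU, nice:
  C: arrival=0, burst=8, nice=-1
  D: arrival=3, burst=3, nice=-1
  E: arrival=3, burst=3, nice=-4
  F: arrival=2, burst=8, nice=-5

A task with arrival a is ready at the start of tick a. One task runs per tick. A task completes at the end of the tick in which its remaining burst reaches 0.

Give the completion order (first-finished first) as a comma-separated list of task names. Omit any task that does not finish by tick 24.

completion order = F, E, C, D

t=0: ready={C} → run C
t=1: ready={C} → run C
t=2: ready={C,F} → run F
t=3: ready={C,D,E,F} → run F
t=4: ready={C,D,E,F} → run F
t=5: ready={C,D,E,F} → run F
t=6: ready={C,D,E,F} → run F
t=7: ready={C,D,E,F} → run F
t=8: ready={C,D,E,F} → run F
t=9: ready={C,D,E,F} → run F
t=10: ready={C,D,E} → run E
t=11: ready={C,D,E} → run E
t=12: ready={C,D,E} → run E
t=13: ready={C,D} → run C
t=14: ready={C,D} → run C
t=15: ready={C,D} → run C
t=16: ready={C,D} → run C
t=17: ready={C,D} → run C
t=18: ready={C,D} → run C
t=19: ready={D} → run D
t=20: ready={D} → run D
t=21: ready={D} → run D
t=22: (idle)
t=23: (idle)
t=24: (idle)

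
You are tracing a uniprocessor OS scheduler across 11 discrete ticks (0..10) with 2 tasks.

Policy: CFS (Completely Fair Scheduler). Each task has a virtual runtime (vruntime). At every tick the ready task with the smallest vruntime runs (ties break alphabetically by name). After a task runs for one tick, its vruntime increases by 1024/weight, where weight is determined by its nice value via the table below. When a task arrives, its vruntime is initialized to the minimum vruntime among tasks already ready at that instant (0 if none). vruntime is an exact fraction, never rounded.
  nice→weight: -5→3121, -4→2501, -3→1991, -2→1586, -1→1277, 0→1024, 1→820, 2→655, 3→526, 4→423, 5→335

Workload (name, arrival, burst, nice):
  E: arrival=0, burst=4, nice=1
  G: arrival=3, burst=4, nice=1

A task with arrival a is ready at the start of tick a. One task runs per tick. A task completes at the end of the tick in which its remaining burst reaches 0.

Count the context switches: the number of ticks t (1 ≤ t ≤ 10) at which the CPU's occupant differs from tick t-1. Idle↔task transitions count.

t=0: vr[E=0] → run E
t=1: vr[E=256/205] → run E
t=2: vr[E=512/205] → run E
t=3: vr[E=768/205 G=768/205] → run E
t=4: vr[G=768/205] → run G
t=5: vr[G=1024/205] → run G
t=6: vr[G=256/41] → run G
t=7: vr[G=1536/205] → run G
t=8: (idle)
t=9: (idle)
t=10: (idle)

context switches = 2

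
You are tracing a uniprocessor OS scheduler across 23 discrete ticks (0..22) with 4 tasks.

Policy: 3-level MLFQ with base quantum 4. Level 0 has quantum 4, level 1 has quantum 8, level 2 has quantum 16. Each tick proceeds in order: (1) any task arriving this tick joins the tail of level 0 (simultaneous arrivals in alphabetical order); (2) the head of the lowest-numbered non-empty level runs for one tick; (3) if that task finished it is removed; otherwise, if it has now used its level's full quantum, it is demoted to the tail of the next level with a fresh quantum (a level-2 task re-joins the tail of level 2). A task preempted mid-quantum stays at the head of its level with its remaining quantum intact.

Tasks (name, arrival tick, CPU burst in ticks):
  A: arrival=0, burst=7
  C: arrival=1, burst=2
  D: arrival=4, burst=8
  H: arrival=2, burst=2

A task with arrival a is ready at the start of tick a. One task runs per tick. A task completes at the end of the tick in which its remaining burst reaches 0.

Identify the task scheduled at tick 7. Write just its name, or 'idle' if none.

running at tick 7 = H

t=0: L0/L1/L2 = A/-/- → run A
t=1: L0/L1/L2 = AC/-/- → run A
t=2: L0/L1/L2 = ACH/-/- → run A
t=3: L0/L1/L2 = ACH/-/- → run A
t=4: L0/L1/L2 = CHD/A/- → run C
t=5: L0/L1/L2 = CHD/A/- → run C
t=6: L0/L1/L2 = HD/A/- → run H
t=7: L0/L1/L2 = HD/A/- → run H
t=8: L0/L1/L2 = D/A/- → run D
t=9: L0/L1/L2 = D/A/- → run D
t=10: L0/L1/L2 = D/A/- → run D
t=11: L0/L1/L2 = D/A/- → run D
t=12: L0/L1/L2 = -/AD/- → run A
t=13: L0/L1/L2 = -/AD/- → run A
t=14: L0/L1/L2 = -/AD/- → run A
t=15: L0/L1/L2 = -/D/- → run D
t=16: L0/L1/L2 = -/D/- → run D
t=17: L0/L1/L2 = -/D/- → run D
t=18: L0/L1/L2 = -/D/- → run D
t=19: (idle)
t=20: (idle)
t=21: (idle)
t=22: (idle)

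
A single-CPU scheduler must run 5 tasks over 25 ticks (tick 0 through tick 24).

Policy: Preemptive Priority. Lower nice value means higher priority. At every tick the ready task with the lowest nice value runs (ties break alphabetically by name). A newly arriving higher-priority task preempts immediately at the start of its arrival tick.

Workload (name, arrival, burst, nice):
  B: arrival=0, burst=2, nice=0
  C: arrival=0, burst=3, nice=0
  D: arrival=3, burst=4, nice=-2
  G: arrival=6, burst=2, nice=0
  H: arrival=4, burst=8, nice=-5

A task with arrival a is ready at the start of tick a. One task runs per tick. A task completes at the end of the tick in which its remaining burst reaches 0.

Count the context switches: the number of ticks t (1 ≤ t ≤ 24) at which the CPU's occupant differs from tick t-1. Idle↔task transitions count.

t=0: ready={B,C} → run B
t=1: ready={B,C} → run B
t=2: ready={C} → run C
t=3: ready={C,D} → run D
t=4: ready={C,D,H} → run H
t=5: ready={C,D,H} → run H
t=6: ready={C,D,G,H} → run H
t=7: ready={C,D,G,H} → run H
t=8: ready={C,D,G,H} → run H
t=9: ready={C,D,G,H} → run H
t=10: ready={C,D,G,H} → run H
t=11: ready={C,D,G,H} → run H
t=12: ready={C,D,G} → run D
t=13: ready={C,D,G} → run D
t=14: ready={C,D,G} → run D
t=15: ready={C,G} → run C
t=16: ready={C,G} → run C
t=17: ready={G} → run G
t=18: ready={G} → run G
t=19: (idle)
t=20: (idle)
t=21: (idle)
t=22: (idle)
t=23: (idle)
t=24: (idle)

context switches = 7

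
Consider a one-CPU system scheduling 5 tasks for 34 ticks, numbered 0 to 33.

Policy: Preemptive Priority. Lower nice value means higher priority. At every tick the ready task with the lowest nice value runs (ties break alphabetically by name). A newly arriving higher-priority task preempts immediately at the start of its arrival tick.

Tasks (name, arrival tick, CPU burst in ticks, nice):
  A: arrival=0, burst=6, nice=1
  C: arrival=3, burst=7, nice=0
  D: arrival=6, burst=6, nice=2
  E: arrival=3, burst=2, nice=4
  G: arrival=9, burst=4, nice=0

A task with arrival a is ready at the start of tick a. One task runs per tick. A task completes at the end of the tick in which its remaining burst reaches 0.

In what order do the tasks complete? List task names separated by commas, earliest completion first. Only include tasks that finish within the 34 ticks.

completion order = C, G, A, D, E

t=0: ready={A} → run A
t=1: ready={A} → run A
t=2: ready={A} → run A
t=3: ready={A,C,E} → run C
t=4: ready={A,C,E} → run C
t=5: ready={A,C,E} → run C
t=6: ready={A,C,D,E} → run C
t=7: ready={A,C,D,E} → run C
t=8: ready={A,C,D,E} → run C
t=9: ready={A,C,D,E,G} → run C
t=10: ready={A,D,E,G} → run G
t=11: ready={A,D,E,G} → run G
t=12: ready={A,D,E,G} → run G
t=13: ready={A,D,E,G} → run G
t=14: ready={A,D,E} → run A
t=15: ready={A,D,E} → run A
t=16: ready={A,D,E} → run A
t=17: ready={D,E} → run D
t=18: ready={D,E} → run D
t=19: ready={D,E} → run D
t=20: ready={D,E} → run D
t=21: ready={D,E} → run D
t=22: ready={D,E} → run D
t=23: ready={E} → run E
t=24: ready={E} → run E
t=25: (idle)
t=26: (idle)
t=27: (idle)
t=28: (idle)
t=29: (idle)
t=30: (idle)
t=31: (idle)
t=32: (idle)
t=33: (idle)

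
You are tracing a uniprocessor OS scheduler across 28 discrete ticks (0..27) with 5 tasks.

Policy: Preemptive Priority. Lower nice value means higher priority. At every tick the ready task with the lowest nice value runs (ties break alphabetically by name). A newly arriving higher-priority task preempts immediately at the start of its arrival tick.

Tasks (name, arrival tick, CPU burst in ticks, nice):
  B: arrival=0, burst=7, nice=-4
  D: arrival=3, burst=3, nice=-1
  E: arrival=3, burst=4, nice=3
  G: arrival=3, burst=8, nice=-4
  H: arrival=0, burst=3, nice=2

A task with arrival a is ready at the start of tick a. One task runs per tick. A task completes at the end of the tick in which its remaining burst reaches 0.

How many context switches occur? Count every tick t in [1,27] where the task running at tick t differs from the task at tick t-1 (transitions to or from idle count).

t=0: ready={B,H} → run B
t=1: ready={B,H} → run B
t=2: ready={B,H} → run B
t=3: ready={B,D,E,G,H} → run B
t=4: ready={B,D,E,G,H} → run B
t=5: ready={B,D,E,G,H} → run B
t=6: ready={B,D,E,G,H} → run B
t=7: ready={D,E,G,H} → run G
t=8: ready={D,E,G,H} → run G
t=9: ready={D,E,G,H} → run G
t=10: ready={D,E,G,H} → run G
t=11: ready={D,E,G,H} → run G
t=12: ready={D,E,G,H} → run G
t=13: ready={D,E,G,H} → run G
t=14: ready={D,E,G,H} → run G
t=15: ready={D,E,H} → run D
t=16: ready={D,E,H} → run D
t=17: ready={D,E,H} → run D
t=18: ready={E,H} → run H
t=19: ready={E,H} → run H
t=20: ready={E,H} → run H
t=21: ready={E} → run E
t=22: ready={E} → run E
t=23: ready={E} → run E
t=24: ready={E} → run E
t=25: (idle)
t=26: (idle)
t=27: (idle)

context switches = 5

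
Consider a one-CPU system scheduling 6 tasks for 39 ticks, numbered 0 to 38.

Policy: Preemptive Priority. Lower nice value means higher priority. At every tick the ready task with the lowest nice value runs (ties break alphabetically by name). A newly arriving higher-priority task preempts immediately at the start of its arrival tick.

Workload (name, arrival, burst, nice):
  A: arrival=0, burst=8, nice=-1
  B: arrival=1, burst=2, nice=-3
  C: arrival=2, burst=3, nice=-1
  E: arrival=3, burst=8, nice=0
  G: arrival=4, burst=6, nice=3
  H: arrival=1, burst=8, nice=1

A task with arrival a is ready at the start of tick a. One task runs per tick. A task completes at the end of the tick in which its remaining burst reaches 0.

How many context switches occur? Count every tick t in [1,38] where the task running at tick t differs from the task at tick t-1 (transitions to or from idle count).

t=0: ready={A} → run A
t=1: ready={A,B,H} → run B
t=2: ready={A,B,C,H} → run B
t=3: ready={A,C,E,H} → run A
t=4: ready={A,C,E,G,H} → run A
t=5: ready={A,C,E,G,H} → run A
t=6: ready={A,C,E,G,H} → run A
t=7: ready={A,C,E,G,H} → run A
t=8: ready={A,C,E,G,H} → run A
t=9: ready={A,C,E,G,H} → run A
t=10: ready={C,E,G,H} → run C
t=11: ready={C,E,G,H} → run C
t=12: ready={C,E,G,H} → run C
t=13: ready={E,G,H} → run E
t=14: ready={E,G,H} → run E
t=15: ready={E,G,H} → run E
t=16: ready={E,G,H} → run E
t=17: ready={E,G,H} → run E
t=18: ready={E,G,H} → run E
t=19: ready={E,G,H} → run E
t=20: ready={E,G,H} → run E
t=21: ready={G,H} → run H
t=22: ready={G,H} → run H
t=23: ready={G,H} → run H
t=24: ready={G,H} → run H
t=25: ready={G,H} → run H
t=26: ready={G,H} → run H
t=27: ready={G,H} → run H
t=28: ready={G,H} → run H
t=29: ready={G} → run G
t=30: ready={G} → run G
t=31: ready={G} → run G
t=32: ready={G} → run G
t=33: ready={G} → run G
t=34: ready={G} → run G
t=35: (idle)
t=36: (idle)
t=37: (idle)
t=38: (idle)

context switches = 7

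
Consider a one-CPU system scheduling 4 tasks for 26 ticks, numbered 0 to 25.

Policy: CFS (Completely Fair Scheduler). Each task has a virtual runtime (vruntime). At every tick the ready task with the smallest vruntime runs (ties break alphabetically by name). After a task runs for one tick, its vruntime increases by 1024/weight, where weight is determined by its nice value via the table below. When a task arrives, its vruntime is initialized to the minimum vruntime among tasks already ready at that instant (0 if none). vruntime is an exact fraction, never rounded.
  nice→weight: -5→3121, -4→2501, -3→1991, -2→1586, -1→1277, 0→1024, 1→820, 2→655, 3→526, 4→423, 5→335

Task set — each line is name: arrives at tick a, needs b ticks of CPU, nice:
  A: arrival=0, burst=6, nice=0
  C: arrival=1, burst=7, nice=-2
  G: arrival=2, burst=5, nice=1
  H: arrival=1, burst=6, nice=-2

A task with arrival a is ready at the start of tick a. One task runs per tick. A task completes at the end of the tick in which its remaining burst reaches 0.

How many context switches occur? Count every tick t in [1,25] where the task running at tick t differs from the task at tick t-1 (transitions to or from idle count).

t=0: vr[A=0] → run A
t=1: vr[A=1 C=1 H=1] → run A
t=2: vr[A=2 C=1 G=1 H=1] → run C
t=3: vr[A=2 C=1305/793 G=1 H=1] → run G
t=4: vr[A=2 C=1305/793 G=461/205 H=1] → run H
t=5: vr[A=2 C=1305/793 G=461/205 H=1305/793] → run C
t=6: vr[A=2 C=1817/793 G=461/205 H=1305/793] → run H
t=7: vr[A=2 C=1817/793 G=461/205 H=1817/793] → run A
t=8: vr[A=3 C=1817/793 G=461/205 H=1817/793] → run G
t=9: vr[A=3 C=1817/793 G=717/205 H=1817/793] → run C
t=10: vr[A=3 C=2329/793 G=717/205 H=1817/793] → run H
t=11: vr[A=3 C=2329/793 G=717/205 H=2329/793] → run C
t=12: vr[A=3 C=2841/793 G=717/205 H=2329/793] → run H
t=13: vr[A=3 C=2841/793 G=717/205 H=2841/793] → run A
t=14: vr[A=4 C=2841/793 G=717/205 H=2841/793] → run G
t=15: vr[A=4 C=2841/793 G=973/205 H=2841/793] → run C
t=16: vr[A=4 C=3353/793 G=973/205 H=2841/793] → run H
t=17: vr[A=4 C=3353/793 G=973/205 H=3353/793] → run A
t=18: vr[A=5 C=3353/793 G=973/205 H=3353/793] → run C
t=19: vr[A=5 C=3865/793 G=973/205 H=3353/793] → run H
t=20: vr[A=5 C=3865/793 G=973/205] → run G
t=21: vr[A=5 C=3865/793 G=1229/205] → run C
t=22: vr[A=5 G=1229/205] → run A
t=23: vr[G=1229/205] → run G
t=24: (idle)
t=25: (idle)

context switches = 23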